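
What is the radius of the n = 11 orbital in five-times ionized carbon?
1.06717 nm (or 10.67174 Å)

The Bohr radius formula is:
r_n = n² a₀ / Z

where a₀ = 0.05291772 nm is the Bohr radius.

For C⁵⁺ (Z = 6) at n = 11:
r_11 = 11² × 0.05291772 nm / 6
r_11 = 121 × 0.05291772 nm / 6
r_11 = 6.403044 nm / 6
r_11 = 1.06717 nm

The electron orbits at approximately 1.06717 nm from the nucleus.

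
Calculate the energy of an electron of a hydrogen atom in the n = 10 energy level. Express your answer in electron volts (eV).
-0.14 eV

The energy levels of a hydrogen-like atom are given by:
E_n = -13.6057 eV / n²

For n = 10:
E_10 = -13.6057 eV / 10²
E_10 = -13.6057 eV / 100
E_10 = -0.14 eV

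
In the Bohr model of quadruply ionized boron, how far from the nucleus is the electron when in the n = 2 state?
0.0423 nm (or 0.4233 Å)

The Bohr radius formula is:
r_n = n² a₀ / Z

where a₀ = 0.0529177 nm is the Bohr radius.

For B⁴⁺ (Z = 5) at n = 2:
r_2 = 2² × 0.0529177 nm / 5
r_2 = 4 × 0.0529177 nm / 5
r_2 = 0.21167 nm / 5
r_2 = 0.0423 nm

The electron orbits at approximately 0.0423 nm from the nucleus.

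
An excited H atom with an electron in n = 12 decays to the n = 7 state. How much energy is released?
0.18318 eV

The energy levels are E_n = -13.6057 eV / n².

Energy at n = 12: E_12 = -13.6057 / 12² = -0.09448403 eV
Energy at n = 7: E_7 = -13.6057 / 7² = -0.27766735 eV

For emission (electron falling to lower state), the photon energy is:
E_photon = E_12 - E_7 = |-0.09448403 - (-0.27766735)|
E_photon = 0.18318 eV

This energy is carried away by the emitted photon.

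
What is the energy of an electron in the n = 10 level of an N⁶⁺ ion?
-6.667 eV

For hydrogen-like ions, the energy levels scale with Z²:
E_n = -13.6057 Z² / n² eV

For N⁶⁺ (Z = 7) at n = 10:
E_10 = -13.6057 × 7² / 10²
E_10 = -13.6057 × 49 / 100
E_10 = -666.6793 / 100
E_10 = -6.667 eV

The energy is 49 times more negative than hydrogen at the same n due to the stronger nuclear charge.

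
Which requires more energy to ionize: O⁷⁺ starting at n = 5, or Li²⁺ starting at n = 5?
O⁷⁺ at n = 5 (E = -34.8306 eV)

Using E_n = -13.6057 Z² / n² eV:

O⁷⁺ (Z = 8) at n = 5:
E = -13.6057 × 8² / 5² = -13.6057 × 64 / 25 = -34.8305920 eV

Li²⁺ (Z = 3) at n = 5:
E = -13.6057 × 3² / 5² = -13.6057 × 9 / 25 = -4.8980520 eV

Since -34.8305920 eV < -4.8980520 eV,
O⁷⁺ at n = 5 is more tightly bound (requires more energy to ionize).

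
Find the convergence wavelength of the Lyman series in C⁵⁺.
2.53 nm

The series limit corresponds to the transition from n = ∞ to n = 1.
This is the highest energy (shortest wavelength) transition in the Lyman series.

E_∞ = 0 eV
E_1 = -13.6057 × 6² / 1² = -489.8052 eV

Energy at series limit:
ΔE = E_∞ - E_1 = 0 - (-489.8052) = 489.8052 eV
λ = hc/E = 1239.84 eV·nm / 489.8052 eV = 2.53 nm

This energy equals the ionization energy from the n = 1 state of C⁵⁺.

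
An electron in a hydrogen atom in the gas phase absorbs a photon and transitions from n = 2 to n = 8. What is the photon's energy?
3.18884 eV

The energy levels of a hydrogen-like atom are E_n = -13.6057 eV / n².

Energy at n = 2: E_2 = -13.6057 / 2² = -3.40142500 eV
Energy at n = 8: E_8 = -13.6057 / 8² = -0.21258906 eV

The excitation energy is the difference:
ΔE = E_8 - E_2
ΔE = -0.21258906 - (-3.40142500)
ΔE = 3.18884 eV

Since this is positive, energy must be absorbed (photon absorption).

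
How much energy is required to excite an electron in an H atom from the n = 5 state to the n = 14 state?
0.47481 eV

The energy levels of a hydrogen-like atom are E_n = -13.6057 eV / n².

Energy at n = 5: E_5 = -13.6057 / 5² = -0.54422800 eV
Energy at n = 14: E_14 = -13.6057 / 14² = -0.06941684 eV

The excitation energy is the difference:
ΔE = E_14 - E_5
ΔE = -0.06941684 - (-0.54422800)
ΔE = 0.47481 eV

Since this is positive, energy must be absorbed (photon absorption).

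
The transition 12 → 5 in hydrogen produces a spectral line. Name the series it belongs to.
Pfund series

The spectral series in hydrogen are named based on the final (lower) energy level:
- Lyman series: n_final = 1 (ultraviolet)
- Balmer series: n_final = 2 (visible/near-UV)
- Paschen series: n_final = 3 (infrared)
- Brackett series: n_final = 4 (infrared)
- Pfund series: n_final = 5 (far infrared)

Since this transition ends at n = 5, it belongs to the Pfund series.

For reference, this 12 → 5 line has photon energy
ΔE = 13.6057 eV × (1/5² - 1/12²) = 0.44974397222 eV,
corresponding to wavelength λ = hc/ΔE = 1239.84 eV·nm / 0.44974397222 eV = 2756.76847 nm in the far infrared region.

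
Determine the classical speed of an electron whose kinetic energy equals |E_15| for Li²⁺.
4.38e+05 m/s (or 0.1459% of c)

The binding energy at n = 15 for Li²⁺ is:
E_15 = -13.6057 × 3²/15² = -0.544228 eV
|E_15| = 0.544228 eV

Convert to Joules:
KE = 0.544228 eV × (1.602177 × 10⁻¹⁹ J/eV) = 8.7195e-20 J

Using KE = ½mv²:
v = √(2·KE/m_e)
v = √(2 × 8.7195e-20 J / 9.10938 × 10⁻³¹ kg)
v = 4.38e+05 m/s

This is approximately 0.1459% the speed of light.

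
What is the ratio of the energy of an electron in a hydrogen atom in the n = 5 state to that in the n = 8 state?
2.56

Using E_n = -13.6057 Z² / n² eV with Z = 1:

E_5 = -13.6057 / 5² = -13.6057 / 25 = -0.54422800 eV
E_8 = -13.6057 / 8² = -13.6057 / 64 = -0.21258906 eV

The ratio is:
E_5/E_8 = (-0.54422800) / (-0.21258906)
E_5/E_8 = (-13.6057/25) / (-13.6057/64)
E_5/E_8 = 64/25
E_5/E_8 = 2.56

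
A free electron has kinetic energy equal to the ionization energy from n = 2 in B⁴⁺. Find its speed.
5.4692e+06 m/s (or 1.824% of c)

The binding energy at n = 2 for B⁴⁺ is:
E_2 = -13.6057 × 5²/2² = -85.035625 eV
|E_2| = 85.035625 eV

Convert to Joules:
KE = 85.035625 eV × (1.602177 × 10⁻¹⁹ J/eV) = 1.362421e-17 J

Using KE = ½mv²:
v = √(2·KE/m_e)
v = √(2 × 1.362421e-17 J / 9.10938 × 10⁻³¹ kg)
v = 5.4692e+06 m/s

This is approximately 1.824% the speed of light.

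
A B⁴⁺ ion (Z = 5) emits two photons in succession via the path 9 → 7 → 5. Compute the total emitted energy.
9.40641 eV

The energy levels of B⁴⁺ are E_n = -13.6057 × 5² / n² eV.

First transition (9 → 7):
ΔE₁ = |E_7 - E_9|
ΔE₁ = |-6.94168367347 - (-4.19929012346)| = 2.74239355 eV

Second transition (7 → 5):
ΔE₂ = |E_5 - E_7|
ΔE₂ = |-13.60570000000 - (-6.94168367347)| = 6.66401633 eV

Total energy released:
E_total = ΔE₁ + ΔE₂ = 2.74239355 + 6.66401633 = 9.40641 eV

Note: This equals the direct transition 9 → 5: 9.40641 eV ✓
Energy is conserved regardless of the path taken.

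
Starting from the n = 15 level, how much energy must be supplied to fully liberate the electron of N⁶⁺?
2.963 eV

The ionization energy is the energy needed to remove the electron completely (n → ∞).

For a hydrogen-like ion with Z = 7, E_n = -13.6057 Z² / n² eV.

At n = 15: E_15 = -13.6057 × 7² / 15² = -2.963019 eV
At n = ∞: E_∞ = 0 eV

Ionization energy = E_∞ - E_15 = 0 - (-2.963019) = 2.963019 eV
Ionization energy ≈ 2.963 eV

This is also called the binding energy of the electron in state n = 15.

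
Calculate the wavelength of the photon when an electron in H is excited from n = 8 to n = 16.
7776.12912 nm

First, find the transition energy using E_n = -13.6057 / n² eV:
E_8 = -13.6057 / 8² = -0.21258906250 eV
E_16 = -13.6057 / 16² = -0.05314726563 eV

Photon energy: |ΔE| = |E_16 - E_8| = 0.15944179687 eV

Convert to wavelength using E = hc/λ with hc = 1239.84 eV·nm:
λ = hc/E = 1239.84 eV·nm / 0.15944179687 eV
λ = 7776.12912 nm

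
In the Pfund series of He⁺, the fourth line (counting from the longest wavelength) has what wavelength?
823.800 nm

The lines of a series are numbered from the longest wavelength (smallest ΔE) outward; the fourth line is the transition from n = n_f + 4 to n_f.
The Pfund series has all transitions ending at n_f = 5.

For He⁺ (Z = 2), the fourth line (δ-line) is the jump from n = 9 to n = 5:
E_9 = -13.6057 × 2² / 9² = -0.6718864 eV
E_5 = -13.6057 × 2² / 5² = -2.1769120 eV
ΔE = E_9 - E_5 = 1.5050256 eV

λ = hc/E = 1239.84 eV·nm / 1.5050256 eV
λ = 823.800 nm

This is the δ-line of the Pfund series in He⁺.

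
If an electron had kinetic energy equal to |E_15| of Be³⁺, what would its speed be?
5.834e+05 m/s (or 0.19460% of c)

The binding energy at n = 15 for Be³⁺ is:
E_15 = -13.6057 × 4²/15² = -0.9675164 eV
|E_15| = 0.9675164 eV

Convert to Joules:
KE = 0.9675164 eV × (1.602177 × 10⁻¹⁹ J/eV) = 1.55013e-19 J

Using KE = ½mv²:
v = √(2·KE/m_e)
v = √(2 × 1.55013e-19 J / 9.10938 × 10⁻³¹ kg)
v = 5.834e+05 m/s

This is approximately 0.19460% the speed of light.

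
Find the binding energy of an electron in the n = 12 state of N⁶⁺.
4.6297 eV

The ionization energy is the energy needed to remove the electron completely (n → ∞).

For a hydrogen-like ion with Z = 7, E_n = -13.6057 Z² / n² eV.

At n = 12: E_12 = -13.6057 × 7² / 12² = -4.6297174 eV
At n = ∞: E_∞ = 0 eV

Ionization energy = E_∞ - E_12 = 0 - (-4.6297174) = 4.6297174 eV
Ionization energy ≈ 4.6297 eV

This is also called the binding energy of the electron in state n = 12.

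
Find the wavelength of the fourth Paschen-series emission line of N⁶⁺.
20.5035 nm

The lines of a series are numbered from the longest wavelength (smallest ΔE) outward; the fourth line is the transition from n = n_f + 4 to n_f.
The Paschen series has all transitions ending at n_f = 3.

For N⁶⁺ (Z = 7), the fourth line (δ-line) is the jump from n = 7 to n = 3:
E_7 = -13.6057 × 7² / 7² = -13.605700 eV
E_3 = -13.6057 × 7² / 3² = -74.075478 eV
ΔE = E_7 - E_3 = 60.469778 eV

λ = hc/E = 1239.84 eV·nm / 60.469778 eV
λ = 20.5035 nm

This is the δ-line of the Paschen series in N⁶⁺.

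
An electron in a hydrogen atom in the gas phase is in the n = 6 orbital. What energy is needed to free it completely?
0.38 eV

The ionization energy is the energy needed to remove the electron completely (n → ∞).

For hydrogen, E_n = -13.6057 eV / n².

At n = 6: E_6 = -13.6057 / 6² = -0.37794 eV
At n = ∞: E_∞ = 0 eV

Ionization energy = E_∞ - E_6 = 0 - (-0.37794) = 0.37794 eV
Ionization energy ≈ 0.38 eV

This is also called the binding energy of the electron in state n = 6.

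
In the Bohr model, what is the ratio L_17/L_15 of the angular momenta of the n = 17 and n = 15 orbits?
1.133

In the Bohr model, L_n = nℏ, so the ratio is purely the ratio of quantum numbers:

L_17/L_15 = 17ℏ / 15ℏ = 17/15 = 1.133

The angular momentum scales linearly with n.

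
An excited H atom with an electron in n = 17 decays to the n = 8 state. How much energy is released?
0.165511 eV

The energy levels are E_n = -13.6057 eV / n².

Energy at n = 17: E_17 = -13.6057 / 17² = -0.047078547 eV
Energy at n = 8: E_8 = -13.6057 / 8² = -0.212589063 eV

For emission (electron falling to lower state), the photon energy is:
E_photon = E_17 - E_8 = |-0.047078547 - (-0.212589063)|
E_photon = 0.165511 eV

This energy is carried away by the emitted photon.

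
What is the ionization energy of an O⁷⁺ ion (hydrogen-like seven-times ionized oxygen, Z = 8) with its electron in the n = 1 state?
870.764800 eV

The ionization energy is the energy needed to remove the electron completely (n → ∞).

For a hydrogen-like ion with Z = 8, E_n = -13.6057 Z² / n² eV.

At n = 1: E_1 = -13.6057 × 8² / 1² = -870.764800000 eV
At n = ∞: E_∞ = 0 eV

Ionization energy = E_∞ - E_1 = 0 - (-870.764800000) = 870.764800000 eV
Ionization energy ≈ 870.764800 eV

This is also called the binding energy of the electron in state n = 1.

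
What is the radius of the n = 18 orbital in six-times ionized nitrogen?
2.4493 nm (or 24.4933 Å)

The Bohr radius formula is:
r_n = n² a₀ / Z

where a₀ = 0.0529177 nm is the Bohr radius.

For N⁶⁺ (Z = 7) at n = 18:
r_18 = 18² × 0.0529177 nm / 7
r_18 = 324 × 0.0529177 nm / 7
r_18 = 17.14533 nm / 7
r_18 = 2.4493 nm

The electron orbits at approximately 2.4493 nm from the nucleus.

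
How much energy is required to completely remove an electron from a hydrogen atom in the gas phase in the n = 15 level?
0.06 eV

The ionization energy is the energy needed to remove the electron completely (n → ∞).

For hydrogen, E_n = -13.6057 eV / n².

At n = 15: E_15 = -13.6057 / 15² = -0.06047 eV
At n = ∞: E_∞ = 0 eV

Ionization energy = E_∞ - E_15 = 0 - (-0.06047) = 0.06047 eV
Ionization energy ≈ 0.06 eV

This is also called the binding energy of the electron in state n = 15.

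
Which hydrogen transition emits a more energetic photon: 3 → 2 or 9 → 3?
3 → 2

Calculate the energy for each transition:

Transition 3 → 2:
ΔE₁ = |E_2 - E_3| = |-13.6057/2² - (-13.6057/3²)|
ΔE₁ = |-3.401425000000 - (-1.511744444444)| = 1.889680556 eV

Transition 9 → 3:
ΔE₂ = |E_3 - E_9| = |-13.6057/3² - (-13.6057/9²)|
ΔE₂ = |-1.511744444444 - (-0.167971604938)| = 1.343772840 eV

Since 1.889680556 eV > 1.343772840 eV, the transition 3 → 2 emits the more energetic photon.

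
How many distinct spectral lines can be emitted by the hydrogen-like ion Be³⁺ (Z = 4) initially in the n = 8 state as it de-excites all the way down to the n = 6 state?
3

The electron can occupy levels n = 6, 7, ..., 8 during de-excitation — that is m = 8 - 6 + 1 = 3 distinct levels.

The number of distinct spectral lines equals the number of ways to choose 2 of these m levels (each pair gives one possible emission transition):

Number of lines = m(m-1)/2 = 3×2/2 = 3

These correspond to all possible transitions between the 3 levels:
8 → 7, 8 → 6, 7 → 6

Each transition produces a photon with a unique energy (and thus wavelength). This count does not depend on Z.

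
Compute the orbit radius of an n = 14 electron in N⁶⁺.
1.48170 nm (or 14.81696 Å)

The Bohr radius formula is:
r_n = n² a₀ / Z

where a₀ = 0.05291772 nm is the Bohr radius.

For N⁶⁺ (Z = 7) at n = 14:
r_14 = 14² × 0.05291772 nm / 7
r_14 = 196 × 0.05291772 nm / 7
r_14 = 10.371873 nm / 7
r_14 = 1.48170 nm

The electron orbits at approximately 1.48170 nm from the nucleus.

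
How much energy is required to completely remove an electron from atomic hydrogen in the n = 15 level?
0.0605 eV

The ionization energy is the energy needed to remove the electron completely (n → ∞).

For hydrogen, E_n = -13.6057 eV / n².

At n = 15: E_15 = -13.6057 / 15² = -0.0604698 eV
At n = ∞: E_∞ = 0 eV

Ionization energy = E_∞ - E_15 = 0 - (-0.0604698) = 0.0604698 eV
Ionization energy ≈ 0.0605 eV

This is also called the binding energy of the electron in state n = 15.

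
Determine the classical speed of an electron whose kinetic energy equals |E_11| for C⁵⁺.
1.19329e+06 m/s (or 0.398038% of c)

The binding energy at n = 11 for C⁵⁺ is:
E_11 = -13.6057 × 6²/11² = -4.04797686 eV
|E_11| = 4.04797686 eV

Convert to Joules:
KE = 4.04797686 eV × (1.602177 × 10⁻¹⁹ J/eV) = 6.4855754e-19 J

Using KE = ½mv²:
v = √(2·KE/m_e)
v = √(2 × 6.4855754e-19 J / 9.10938 × 10⁻³¹ kg)
v = 1.19329e+06 m/s

This is approximately 0.398038% the speed of light.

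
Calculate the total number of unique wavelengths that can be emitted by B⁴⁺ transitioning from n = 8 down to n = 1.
28

The electron can occupy levels n = 1, 2, ..., 8 during de-excitation — that is m = 8 - 1 + 1 = 8 distinct levels.

The number of distinct spectral lines equals the number of ways to choose 2 of these m levels (each pair gives one possible emission transition):

Number of lines = m(m-1)/2 = 8×7/2 = 28

These correspond to all possible transitions between the 8 levels:
8 → 7, 8 → 6, 8 → 5, 8 → 4, 8 → 3, 8 → 2, 8 → 1, 7 → 6...

Each transition produces a photon with a unique energy (and thus wavelength). This count does not depend on Z.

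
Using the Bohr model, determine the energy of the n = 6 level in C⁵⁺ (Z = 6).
-13.61 eV

For hydrogen-like ions, the energy levels scale with Z²:
E_n = -13.6057 Z² / n² eV

For C⁵⁺ (Z = 6) at n = 6:
E_6 = -13.6057 × 6² / 6²
E_6 = -13.6057 × 36 / 36
E_6 = -489.8052 / 36
E_6 = -13.61 eV

The energy is 36 times more negative than hydrogen at the same n due to the stronger nuclear charge.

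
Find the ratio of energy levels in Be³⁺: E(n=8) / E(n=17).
4.515625

Using E_n = -13.6057 Z² / n² eV with Z = 4:

E_8 = -13.6057 × 4² / 8² = -217.6912 / 64 = -3.4014250000 eV
E_17 = -13.6057 × 4² / 17² = -217.6912 / 289 = -0.7532567474 eV

The ratio is:
E_8/E_17 = (-3.4014250000) / (-0.7532567474)
E_8/E_17 = (-217.6912/64) / (-217.6912/289)
E_8/E_17 = 289/64
E_8/E_17 = 4.515625
(Note: the Z² factors cancel in the ratio.)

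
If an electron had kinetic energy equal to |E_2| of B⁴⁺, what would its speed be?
5.469e+06 m/s (or 1.824% of c)

The binding energy at n = 2 for B⁴⁺ is:
E_2 = -13.6057 × 5²/2² = -85.03563 eV
|E_2| = 85.03563 eV

Convert to Joules:
KE = 85.03563 eV × (1.602177 × 10⁻¹⁹ J/eV) = 1.36242e-17 J

Using KE = ½mv²:
v = √(2·KE/m_e)
v = √(2 × 1.36242e-17 J / 9.10938 × 10⁻³¹ kg)
v = 5.469e+06 m/s

This is approximately 1.824% the speed of light.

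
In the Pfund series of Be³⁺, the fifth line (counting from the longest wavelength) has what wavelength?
189.84690 nm

The lines of a series are numbered from the longest wavelength (smallest ΔE) outward; the fifth line is the transition from n = n_f + 5 to n_f.
The Pfund series has all transitions ending at n_f = 5.

For Be³⁺ (Z = 4), the fifth line (ε-line) is the jump from n = 10 to n = 5:
E_10 = -13.6057 × 4² / 10² = -2.176912000 eV
E_5 = -13.6057 × 4² / 5² = -8.707648000 eV
ΔE = E_10 - E_5 = 6.530736000 eV

λ = hc/E = 1239.84 eV·nm / 6.530736000 eV
λ = 189.84690 nm

This is the ε-line of the Pfund series in Be³⁺.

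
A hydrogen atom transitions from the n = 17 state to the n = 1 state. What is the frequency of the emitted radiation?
3.2785e+15 Hz

First, find the transition energy:
E_17 = -13.6057 / 17² = -0.047079 eV
E_1 = -13.6057 / 1² = -13.605700 eV
|ΔE| = |E_1 - E_17| = 13.558621 eV

Convert to Joules: E = 13.558621 eV × (1.602177 × 10⁻¹⁹ J/eV) = 2.172331e-18 J

Using E = hf:
f = E/h = 2.172331e-18 J / (6.62607 × 10⁻³⁴ J·s)
f = 3.2785e+15 Hz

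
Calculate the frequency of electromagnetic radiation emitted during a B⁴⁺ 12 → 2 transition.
1.99904e+16 Hz

First, find the transition energy:
E_12 = -13.6057 × 5² / 12² = -2.36210069 eV
E_2 = -13.6057 × 5² / 2² = -85.03562500 eV
|ΔE| = |E_2 - E_12| = 82.67352431 eV

Convert to Joules: E = 82.67352431 eV × (1.602177 × 10⁻¹⁹ J/eV) = 1.3245762e-17 J

Using E = hf:
f = E/h = 1.3245762e-17 J / (6.62607 × 10⁻³⁴ J·s)
f = 1.99904e+16 Hz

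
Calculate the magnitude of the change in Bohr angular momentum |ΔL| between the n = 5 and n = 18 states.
1.37e-33 J·s (or 13ℏ)

In the Bohr model, L_n = nℏ where ℏ = 1.0546e-34 J·s.

L_18 = 18ℏ = 1.8983e-33 J·s
L_5 = 5ℏ = 5.2730e-34 J·s

ΔL = L_18 - L_5 = (18 - 5)ℏ = 13ℏ
ΔL = 13 × 1.0546e-34 J·s = 1.37e-33 J·s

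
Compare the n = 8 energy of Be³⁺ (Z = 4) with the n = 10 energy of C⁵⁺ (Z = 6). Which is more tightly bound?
C⁵⁺ at n = 10 (E = -4.898 eV)

Using E_n = -13.6057 Z² / n² eV:

Be³⁺ (Z = 4) at n = 8:
E = -13.6057 × 4² / 8² = -13.6057 × 16 / 64 = -3.401425 eV

C⁵⁺ (Z = 6) at n = 10:
E = -13.6057 × 6² / 10² = -13.6057 × 36 / 100 = -4.898052 eV

Since -4.898052 eV < -3.401425 eV,
C⁵⁺ at n = 10 is more tightly bound (requires more energy to ionize).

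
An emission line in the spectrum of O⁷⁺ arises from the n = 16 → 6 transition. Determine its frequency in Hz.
5.02615e+15 Hz

First, find the transition energy:
E_16 = -13.6057 × 8² / 16² = -3.40142500 eV
E_6 = -13.6057 × 8² / 6² = -24.18791111 eV
|ΔE| = |E_6 - E_16| = 20.78648611 eV

Convert to Joules: E = 20.78648611 eV × (1.602177 × 10⁻¹⁹ J/eV) = 3.3303630e-18 J

Using E = hf:
f = E/h = 3.3303630e-18 J / (6.62607 × 10⁻³⁴ J·s)
f = 5.02615e+15 Hz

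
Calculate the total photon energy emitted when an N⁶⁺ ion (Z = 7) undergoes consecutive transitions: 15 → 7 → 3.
71.112459 eV

The energy levels of N⁶⁺ are E_n = -13.6057 × 7² / n² eV.

First transition (15 → 7):
ΔE₁ = |E_7 - E_15|
ΔE₁ = |-13.605700000000 - (-2.963019111111)| = 10.642680889 eV

Second transition (7 → 3):
ΔE₂ = |E_3 - E_7|
ΔE₂ = |-74.075477777778 - (-13.605700000000)| = 60.469777778 eV

Total energy released:
E_total = ΔE₁ + ΔE₂ = 10.642680889 + 60.469777778 = 71.112459 eV

Note: This equals the direct transition 15 → 3: 71.112459 eV ✓
Energy is conserved regardless of the path taken.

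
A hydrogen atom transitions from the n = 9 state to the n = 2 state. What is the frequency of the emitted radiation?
7.8185e+14 Hz

First, find the transition energy:
E_9 = -13.6057 / 9² = -0.1679716 eV
E_2 = -13.6057 / 2² = -3.4014250 eV
|ΔE| = |E_2 - E_9| = 3.2334534 eV

Convert to Joules: E = 3.2334534 eV × (1.602177 × 10⁻¹⁹ J/eV) = 5.180565e-19 J

Using E = hf:
f = E/h = 5.180565e-19 J / (6.62607 × 10⁻³⁴ J·s)
f = 7.8185e+14 Hz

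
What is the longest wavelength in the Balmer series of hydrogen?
656.111 nm

The longest wavelength corresponds to the smallest energy transition in the series.
The Balmer series has all transitions ending at n_f = 2.

For H, the first line (α-line) is the jump from n = 3 to n = 2:
E_3 = -13.6057 / 3² = -1.5117444 eV
E_2 = -13.6057 / 2² = -3.4014250 eV
ΔE = E_3 - E_2 = 1.8896806 eV

λ = hc/E = 1239.84 eV·nm / 1.8896806 eV
λ = 656.111 nm

This is the α-line of the Balmer series in H.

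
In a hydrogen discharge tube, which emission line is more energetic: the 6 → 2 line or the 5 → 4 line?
6 → 2

Calculate the energy for each transition:

Transition 6 → 2:
ΔE₁ = |E_2 - E_6| = |-13.6057/2² - (-13.6057/6²)|
ΔE₁ = |-3.4014250000 - (-0.3779361111)| = 3.0234889 eV

Transition 5 → 4:
ΔE₂ = |E_4 - E_5| = |-13.6057/4² - (-13.6057/5²)|
ΔE₂ = |-0.8503562500 - (-0.5442280000)| = 0.3061283 eV

Since 3.0234889 eV > 0.3061283 eV, the transition 6 → 2 emits the more energetic photon.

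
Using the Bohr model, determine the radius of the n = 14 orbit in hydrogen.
10.3719 nm (or 103.7187 Å)

The Bohr radius formula is:
r_n = n² a₀ / Z

where a₀ = 0.0529177 nm is the Bohr radius.

For H (Z = 1) at n = 14:
r_14 = 14² × 0.0529177 nm / 1
r_14 = 196 × 0.0529177 nm / 1
r_14 = 10.37187 nm / 1
r_14 = 10.3719 nm

The electron orbits at approximately 10.3719 nm from the nucleus.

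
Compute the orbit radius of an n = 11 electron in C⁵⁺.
1.0672 nm (or 10.6717 Å)

The Bohr radius formula is:
r_n = n² a₀ / Z

where a₀ = 0.0529177 nm is the Bohr radius.

For C⁵⁺ (Z = 6) at n = 11:
r_11 = 11² × 0.0529177 nm / 6
r_11 = 121 × 0.0529177 nm / 6
r_11 = 6.40304 nm / 6
r_11 = 1.0672 nm

The electron orbits at approximately 1.0672 nm from the nucleus.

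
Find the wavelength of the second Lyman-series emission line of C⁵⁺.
2.84770 nm

The lines of a series are numbered from the longest wavelength (smallest ΔE) outward; the second line is the transition from n = n_f + 2 to n_f.
The Lyman series has all transitions ending at n_f = 1.

For C⁵⁺ (Z = 6), the second line (β-line) is the jump from n = 3 to n = 1:
E_3 = -13.6057 × 6² / 3² = -54.4228000 eV
E_1 = -13.6057 × 6² / 1² = -489.8052000 eV
ΔE = E_3 - E_1 = 435.3824000 eV

λ = hc/E = 1239.84 eV·nm / 435.3824000 eV
λ = 2.84770 nm

This is the β-line of the Lyman series in C⁵⁺.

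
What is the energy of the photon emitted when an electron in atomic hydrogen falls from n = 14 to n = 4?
0.78094 eV

The energy levels are E_n = -13.6057 eV / n².

Energy at n = 14: E_14 = -13.6057 / 14² = -0.06941684 eV
Energy at n = 4: E_4 = -13.6057 / 4² = -0.85035625 eV

For emission (electron falling to lower state), the photon energy is:
E_photon = E_14 - E_4 = |-0.06941684 - (-0.85035625)|
E_photon = 0.78094 eV

This energy is carried away by the emitted photon.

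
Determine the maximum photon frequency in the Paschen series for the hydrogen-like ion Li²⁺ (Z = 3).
3.290e+15 Hz

The series limit corresponds to the transition from n = ∞ to n = 3.
This is the highest energy (shortest wavelength) transition in the Paschen series.

E_∞ = 0 eV
E_3 = -13.6057 × 3² / 3² = -13.605700 eV

Energy at series limit:
ΔE = E_∞ - E_3 = 0 - (-13.605700) = 13.605700 eV
E = 13.605700 eV × (1.602177 × 10⁻¹⁹ J/eV) = 2.17987e-18 J
f = E/h = 2.17987e-18 J / (6.62607 × 10⁻³⁴ J·s) = 3.290e+15 Hz

This energy equals the ionization energy from the n = 3 state of Li²⁺.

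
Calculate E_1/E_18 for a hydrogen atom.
324.0000

Using E_n = -13.6057 Z² / n² eV with Z = 1:

E_1 = -13.6057 / 1² = -13.6057 / 1 = -13.6057000000 eV
E_18 = -13.6057 / 18² = -13.6057 / 324 = -0.0419929012 eV

The ratio is:
E_1/E_18 = (-13.6057000000) / (-0.0419929012)
E_1/E_18 = (-13.6057/1) / (-13.6057/324)
E_1/E_18 = 324/1
E_1/E_18 = 324.0000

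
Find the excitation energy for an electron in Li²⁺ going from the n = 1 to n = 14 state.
121.827 eV

The energy levels of a hydrogen-like atom are E_n = -13.6057 Z² eV / n².

Energy at n = 1: E_1 = -13.6057 × 3² / 1² = -122.451300 eV
Energy at n = 14: E_14 = -13.6057 × 3² / 14² = -0.624752 eV

The excitation energy is the difference:
ΔE = E_14 - E_1
ΔE = -0.624752 - (-122.451300)
ΔE = 121.827 eV

Since this is positive, energy must be absorbed (photon absorption).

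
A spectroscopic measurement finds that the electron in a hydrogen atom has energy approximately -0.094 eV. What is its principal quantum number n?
n = 12

The exact energy levels follow E_n = -13.6057 eV / n².

The measured value (-0.094 eV) is reported to only 2 significant figures, so we must test candidate n values and see which one matches to that precision.

Candidate energies:
  n = 10:  E = -13.6057/10² = -0.13606 eV
  n = 11:  E = -13.6057/11² = -0.11244 eV
  n = 12:  E = -13.6057/12² = -0.09448 eV  ← matches
  n = 13:  E = -13.6057/13² = -0.08051 eV
  n = 14:  E = -13.6057/14² = -0.06942 eV

Checking against the measurement of -0.094 eV (2 sig figs), only n = 12 agrees:
E_12 = -0.09448 eV, which rounds to -0.094 eV ✓

Therefore n = 12.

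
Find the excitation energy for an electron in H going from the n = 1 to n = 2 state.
10.204 eV

The energy levels of a hydrogen-like atom are E_n = -13.6057 eV / n².

Energy at n = 1: E_1 = -13.6057 / 1² = -13.605700 eV
Energy at n = 2: E_2 = -13.6057 / 2² = -3.401425 eV

The excitation energy is the difference:
ΔE = E_2 - E_1
ΔE = -3.401425 - (-13.605700)
ΔE = 10.204 eV

Since this is positive, energy must be absorbed (photon absorption).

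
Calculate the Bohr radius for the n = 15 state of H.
11.906487 nm (or 119.064872 Å)

The Bohr radius formula is:
r_n = n² a₀ / Z

where a₀ = 0.052917721 nm is the Bohr radius.

For H (Z = 1) at n = 15:
r_15 = 15² × 0.052917721 nm / 1
r_15 = 225 × 0.052917721 nm / 1
r_15 = 11.9064872 nm / 1
r_15 = 11.906487 nm

The electron orbits at approximately 11.906487 nm from the nucleus.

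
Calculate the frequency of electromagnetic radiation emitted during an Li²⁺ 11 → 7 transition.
3.5956e+14 Hz

First, find the transition energy:
E_11 = -13.6057 × 3² / 11² = -1.0119942 eV
E_7 = -13.6057 × 3² / 7² = -2.4990061 eV
|ΔE| = |E_7 - E_11| = 1.4870119 eV

Convert to Joules: E = 1.4870119 eV × (1.602177 × 10⁻¹⁹ J/eV) = 2.382456e-19 J

Using E = hf:
f = E/h = 2.382456e-19 J / (6.62607 × 10⁻³⁴ J·s)
f = 3.5956e+14 Hz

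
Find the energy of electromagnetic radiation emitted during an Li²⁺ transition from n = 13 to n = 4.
6.92864 eV

The energy levels are E_n = -13.6057 Z² eV / n².

Energy at n = 13: E_13 = -13.6057 × 3² / 13² = -0.72456391 eV
Energy at n = 4: E_4 = -13.6057 × 3² / 4² = -7.65320625 eV

For emission (electron falling to lower state), the photon energy is:
E_photon = E_13 - E_4 = |-0.72456391 - (-7.65320625)|
E_photon = 6.92864 eV

This energy is carried away by the emitted photon.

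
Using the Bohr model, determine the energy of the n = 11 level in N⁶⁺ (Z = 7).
-5.51 eV

For hydrogen-like ions, the energy levels scale with Z²:
E_n = -13.6057 Z² / n² eV

For N⁶⁺ (Z = 7) at n = 11:
E_11 = -13.6057 × 7² / 11²
E_11 = -13.6057 × 49 / 121
E_11 = -666.6793 / 121
E_11 = -5.51 eV

The energy is 49 times more negative than hydrogen at the same n due to the stronger nuclear charge.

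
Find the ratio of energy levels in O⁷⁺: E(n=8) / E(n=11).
1.890625

Using E_n = -13.6057 Z² / n² eV with Z = 8:

E_8 = -13.6057 × 8² / 8² = -870.7648 / 64 = -13.605700000 eV
E_11 = -13.6057 × 8² / 11² = -870.7648 / 121 = -7.196403306 eV

The ratio is:
E_8/E_11 = (-13.605700000) / (-7.196403306)
E_8/E_11 = (-870.7648/64) / (-870.7648/121)
E_8/E_11 = 121/64
E_8/E_11 = 1.890625
(Note: the Z² factors cancel in the ratio.)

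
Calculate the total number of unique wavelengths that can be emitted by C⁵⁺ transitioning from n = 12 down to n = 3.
45

The electron can occupy levels n = 3, 4, ..., 12 during de-excitation — that is m = 12 - 3 + 1 = 10 distinct levels.

The number of distinct spectral lines equals the number of ways to choose 2 of these m levels (each pair gives one possible emission transition):

Number of lines = m(m-1)/2 = 10×9/2 = 45

These correspond to all possible transitions between the 10 levels:
12 → 11, 12 → 10, 12 → 9, 12 → 8, 12 → 7, 12 → 6, 12 → 5, 12 → 4...

Each transition produces a photon with a unique energy (and thus wavelength). This count does not depend on Z.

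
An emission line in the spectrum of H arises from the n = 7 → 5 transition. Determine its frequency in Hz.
6.4454e+13 Hz

First, find the transition energy:
E_7 = -13.6057 / 7² = -0.27766735 eV
E_5 = -13.6057 / 5² = -0.54422800 eV
|ΔE| = |E_5 - E_7| = 0.26656065 eV

Convert to Joules: E = 0.26656065 eV × (1.602177 × 10⁻¹⁹ J/eV) = 4.270773e-20 J

Using E = hf:
f = E/h = 4.270773e-20 J / (6.62607 × 10⁻³⁴ J·s)
f = 6.4454e+13 Hz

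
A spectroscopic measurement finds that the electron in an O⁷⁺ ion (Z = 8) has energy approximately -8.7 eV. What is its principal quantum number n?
n = 10

The exact energy levels follow E_n = -13.6057 Z² / n² eV with Z = 8.

The measured value (-8.7 eV) is reported to only 2 significant figures, so we must test candidate n values and see which one matches to that precision.

Candidate energies:
  n = 8:  E = -13.6057 × 8² / 8² = -13.605700 eV
  n = 9:  E = -13.6057 × 8² / 9² = -10.750183 eV
  n = 10:  E = -13.6057 × 8² / 10² = -8.707648 eV  ← matches
  n = 11:  E = -13.6057 × 8² / 11² = -7.196403 eV
  n = 12:  E = -13.6057 × 8² / 12² = -6.046978 eV

Checking against the measurement of -8.7 eV (2 sig figs), only n = 10 agrees:
E_10 = -8.707648 eV, which rounds to -8.7 eV ✓

Therefore n = 10.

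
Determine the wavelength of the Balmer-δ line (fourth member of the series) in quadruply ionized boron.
16.40277 nm

The lines of a series are numbered from the longest wavelength (smallest ΔE) outward; the fourth line is the transition from n = n_f + 4 to n_f.
The Balmer series has all transitions ending at n_f = 2.

For B⁴⁺ (Z = 5), the fourth line (δ-line) is the jump from n = 6 to n = 2:
E_6 = -13.6057 × 5² / 6² = -9.4484028 eV
E_2 = -13.6057 × 5² / 2² = -85.0356250 eV
ΔE = E_6 - E_2 = 75.5872222 eV

λ = hc/E = 1239.84 eV·nm / 75.5872222 eV
λ = 16.40277 nm

This is the δ-line of the Balmer series in B⁴⁺.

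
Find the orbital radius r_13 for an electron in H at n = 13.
8.943095 nm (or 89.430948 Å)

The Bohr radius formula is:
r_n = n² a₀ / Z

where a₀ = 0.052917721 nm is the Bohr radius.

For H (Z = 1) at n = 13:
r_13 = 13² × 0.052917721 nm / 1
r_13 = 169 × 0.052917721 nm / 1
r_13 = 8.9430948 nm / 1
r_13 = 8.943095 nm

The electron orbits at approximately 8.943095 nm from the nucleus.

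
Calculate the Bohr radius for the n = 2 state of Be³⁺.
0.0529 nm (or 0.5292 Å)

The Bohr radius formula is:
r_n = n² a₀ / Z

where a₀ = 0.0529177 nm is the Bohr radius.

For Be³⁺ (Z = 4) at n = 2:
r_2 = 2² × 0.0529177 nm / 4
r_2 = 4 × 0.0529177 nm / 4
r_2 = 0.21167 nm / 4
r_2 = 0.0529 nm

The electron orbits at approximately 0.0529 nm from the nucleus.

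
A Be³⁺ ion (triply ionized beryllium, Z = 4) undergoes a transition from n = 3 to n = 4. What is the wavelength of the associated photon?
117.16 nm

First, find the transition energy using E_n = -13.6057 Z² / n² eV:
E_3 = -13.6057 × 4² / 3² = -24.18791 eV
E_4 = -13.6057 × 4² / 4² = -13.60570 eV

Photon energy: |ΔE| = |E_4 - E_3| = 10.58221 eV

Convert to wavelength using E = hc/λ with hc = 1239.84 eV·nm:
λ = hc/E = 1239.84 eV·nm / 10.58221 eV
λ = 117.16 nm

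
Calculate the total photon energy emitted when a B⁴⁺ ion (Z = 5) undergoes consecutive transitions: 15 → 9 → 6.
7.94 eV

The energy levels of B⁴⁺ are E_n = -13.6057 × 5² / n² eV.

First transition (15 → 9):
ΔE₁ = |E_9 - E_15|
ΔE₁ = |-4.19929012 - (-1.51174444)| = 2.68755 eV

Second transition (9 → 6):
ΔE₂ = |E_6 - E_9|
ΔE₂ = |-9.44840278 - (-4.19929012)| = 5.24911 eV

Total energy released:
E_total = ΔE₁ + ΔE₂ = 2.68755 + 5.24911 = 7.94 eV

Note: This equals the direct transition 15 → 6: 7.94 eV ✓
Energy is conserved regardless of the path taken.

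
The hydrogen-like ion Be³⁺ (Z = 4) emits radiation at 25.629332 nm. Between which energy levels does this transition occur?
n = 6 → n = 2

First, find the photon energy from the wavelength (hc = 1239.84 eV·nm):
E = hc/λ = 1239.84 eV·nm / 25.629332 nm = 48.375822 eV

The energy levels of Be³⁺ satisfy E_n = -13.6057 × 4² / n² eV, so an emission n_i → n_f releases
ΔE = 13.6057 × 4² × (1/n_f² − 1/n_i²) eV.

Setting ΔE equal to the photon energy:
1/n_f² − 1/n_i² = 48.375822 / (13.6057 × 4²) = 0.22222222

Since 1/n_i² must be positive, we need 1/n_f² > 0.22222222, i.e. n_f ≤ 2. For each allowed n_f, solve n_i = (1/n_f² − 0.22222222)^(−1/2) and check whether it is a whole number:
  n_f = 1: 1/n_i² = 1.00000000 − 0.22222222 = 0.77777778 → n_i = 1.134  (not an integer) ✗
  n_f = 2: 1/n_i² = 0.25000000 − 0.22222222 = 0.02777778 → n_i = 6.000  → integer, n_i = 6 ✓

Only n_f = 2 gives an integer upper level, n_i = 6.

The transition is from n = 6 to n = 2 (emission).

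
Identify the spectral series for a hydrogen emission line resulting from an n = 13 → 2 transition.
Balmer series

The spectral series in hydrogen are named based on the final (lower) energy level:
- Lyman series: n_final = 1 (ultraviolet)
- Balmer series: n_final = 2 (visible/near-UV)
- Paschen series: n_final = 3 (infrared)
- Brackett series: n_final = 4 (infrared)
- Pfund series: n_final = 5 (far infrared)

Since this transition ends at n = 2, it belongs to the Balmer series.

For reference, this 13 → 2 line has photon energy
ΔE = 13.6057 eV × (1/2² - 1/13²) = 3.320917899 eV,
corresponding to wavelength λ = hc/ΔE = 1239.84 eV·nm / 3.320917899 eV = 373.34256 nm in the visible/near-UV region.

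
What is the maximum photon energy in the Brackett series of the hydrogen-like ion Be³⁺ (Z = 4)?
13.606 eV

The series limit corresponds to the transition from n = ∞ to n = 4.
This is the highest energy (shortest wavelength) transition in the Brackett series.

E_∞ = 0 eV
E_4 = -13.6057 × 4² / 4² = -13.606 eV

Energy at series limit:
ΔE = E_∞ - E_4 = 0 - (-13.606) = 13.606 eV

This energy equals the ionization energy from the n = 4 state of Be³⁺.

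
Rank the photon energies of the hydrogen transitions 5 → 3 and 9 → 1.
9 → 1

Calculate the energy for each transition:

Transition 5 → 3:
ΔE₁ = |E_3 - E_5| = |-13.6057/3² - (-13.6057/5²)|
ΔE₁ = |-1.51174444444 - (-0.54422800000)| = 0.96751644 eV

Transition 9 → 1:
ΔE₂ = |E_1 - E_9| = |-13.6057/1² - (-13.6057/9²)|
ΔE₂ = |-13.60570000000 - (-0.16797160494)| = 13.43772840 eV

Since 13.43772840 eV > 0.96751644 eV, the transition 9 → 1 emits the more energetic photon.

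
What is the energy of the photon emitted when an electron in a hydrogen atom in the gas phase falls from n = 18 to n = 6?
0.335943 eV

The energy levels are E_n = -13.6057 eV / n².

Energy at n = 18: E_18 = -13.6057 / 18² = -0.041992901 eV
Energy at n = 6: E_6 = -13.6057 / 6² = -0.377936111 eV

For emission (electron falling to lower state), the photon energy is:
E_photon = E_18 - E_6 = |-0.041992901 - (-0.377936111)|
E_photon = 0.335943 eV

This energy is carried away by the emitted photon.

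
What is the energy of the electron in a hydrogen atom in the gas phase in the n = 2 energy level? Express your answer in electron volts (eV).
-3.40143 eV

The energy levels of a hydrogen-like atom are given by:
E_n = -13.6057 eV / n²

For n = 2:
E_2 = -13.6057 eV / 2²
E_2 = -13.6057 eV / 4
E_2 = -3.40143 eV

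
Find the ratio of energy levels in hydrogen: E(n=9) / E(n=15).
2.778

Using E_n = -13.6057 Z² / n² eV with Z = 1:

E_9 = -13.6057 / 9² = -13.6057 / 81 = -0.167971605 eV
E_15 = -13.6057 / 15² = -13.6057 / 225 = -0.060469778 eV

The ratio is:
E_9/E_15 = (-0.167971605) / (-0.060469778)
E_9/E_15 = (-13.6057/81) / (-13.6057/225)
E_9/E_15 = 225/81
E_9/E_15 = 2.778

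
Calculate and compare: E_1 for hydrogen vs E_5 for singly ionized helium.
H at n = 1 (E = -13.61 eV)

Using E_n = -13.6057 Z² / n² eV:

H (Z = 1) at n = 1:
E = -13.6057 × 1² / 1² = -13.6057 × 1 / 1 = -13.60570 eV

He⁺ (Z = 2) at n = 5:
E = -13.6057 × 2² / 5² = -13.6057 × 4 / 25 = -2.17691 eV

Since -13.60570 eV < -2.17691 eV,
H at n = 1 is more tightly bound (requires more energy to ionize).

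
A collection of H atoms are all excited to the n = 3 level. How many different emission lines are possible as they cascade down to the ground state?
3

The electron can occupy levels n = 1, 2, ..., 3 during de-excitation — that is m = 3 - 1 + 1 = 3 distinct levels.

The number of distinct spectral lines equals the number of ways to choose 2 of these m levels (each pair gives one possible emission transition):

Number of lines = m(m-1)/2 = 3×2/2 = 3

These correspond to all possible transitions between the 3 levels:
3 → 2, 3 → 1, 2 → 1

Each transition produces a photon with a unique energy (and thus wavelength). This count does not depend on Z.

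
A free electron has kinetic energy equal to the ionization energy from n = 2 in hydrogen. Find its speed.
1.0938e+06 m/s (or 0.36487% of c)

The binding energy at n = 2 for hydrogen is:
E_2 = -13.6057/2² = -3.4014250 eV
|E_2| = 3.4014250 eV

Convert to Joules:
KE = 3.4014250 eV × (1.602177 × 10⁻¹⁹ J/eV) = 5.449685e-19 J

Using KE = ½mv²:
v = √(2·KE/m_e)
v = √(2 × 5.449685e-19 J / 9.10938 × 10⁻³¹ kg)
v = 1.0938e+06 m/s

This is approximately 0.36487% the speed of light.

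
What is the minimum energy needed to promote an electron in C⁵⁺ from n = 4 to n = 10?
25.71477 eV

The energy levels of a hydrogen-like atom are E_n = -13.6057 Z² eV / n².

Energy at n = 4: E_4 = -13.6057 × 6² / 4² = -30.61282500 eV
Energy at n = 10: E_10 = -13.6057 × 6² / 10² = -4.89805200 eV

The excitation energy is the difference:
ΔE = E_10 - E_4
ΔE = -4.89805200 - (-30.61282500)
ΔE = 25.71477 eV

Since this is positive, energy must be absorbed (photon absorption).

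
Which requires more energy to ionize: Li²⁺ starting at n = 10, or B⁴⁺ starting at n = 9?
B⁴⁺ at n = 9 (E = -4.20 eV)

Using E_n = -13.6057 Z² / n² eV:

Li²⁺ (Z = 3) at n = 10:
E = -13.6057 × 3² / 10² = -13.6057 × 9 / 100 = -1.22451 eV

B⁴⁺ (Z = 5) at n = 9:
E = -13.6057 × 5² / 9² = -13.6057 × 25 / 81 = -4.19929 eV

Since -4.19929 eV < -1.22451 eV,
B⁴⁺ at n = 9 is more tightly bound (requires more energy to ionize).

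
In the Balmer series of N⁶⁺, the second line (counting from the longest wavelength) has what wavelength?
9.91853 nm

The lines of a series are numbered from the longest wavelength (smallest ΔE) outward; the second line is the transition from n = n_f + 2 to n_f.
The Balmer series has all transitions ending at n_f = 2.

For N⁶⁺ (Z = 7), the second line (β-line) is the jump from n = 4 to n = 2:
E_4 = -13.6057 × 7² / 4² = -41.6674563 eV
E_2 = -13.6057 × 7² / 2² = -166.6698250 eV
ΔE = E_4 - E_2 = 125.0023687 eV

λ = hc/E = 1239.84 eV·nm / 125.0023687 eV
λ = 9.91853 nm

This is the β-line of the Balmer series in N⁶⁺.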